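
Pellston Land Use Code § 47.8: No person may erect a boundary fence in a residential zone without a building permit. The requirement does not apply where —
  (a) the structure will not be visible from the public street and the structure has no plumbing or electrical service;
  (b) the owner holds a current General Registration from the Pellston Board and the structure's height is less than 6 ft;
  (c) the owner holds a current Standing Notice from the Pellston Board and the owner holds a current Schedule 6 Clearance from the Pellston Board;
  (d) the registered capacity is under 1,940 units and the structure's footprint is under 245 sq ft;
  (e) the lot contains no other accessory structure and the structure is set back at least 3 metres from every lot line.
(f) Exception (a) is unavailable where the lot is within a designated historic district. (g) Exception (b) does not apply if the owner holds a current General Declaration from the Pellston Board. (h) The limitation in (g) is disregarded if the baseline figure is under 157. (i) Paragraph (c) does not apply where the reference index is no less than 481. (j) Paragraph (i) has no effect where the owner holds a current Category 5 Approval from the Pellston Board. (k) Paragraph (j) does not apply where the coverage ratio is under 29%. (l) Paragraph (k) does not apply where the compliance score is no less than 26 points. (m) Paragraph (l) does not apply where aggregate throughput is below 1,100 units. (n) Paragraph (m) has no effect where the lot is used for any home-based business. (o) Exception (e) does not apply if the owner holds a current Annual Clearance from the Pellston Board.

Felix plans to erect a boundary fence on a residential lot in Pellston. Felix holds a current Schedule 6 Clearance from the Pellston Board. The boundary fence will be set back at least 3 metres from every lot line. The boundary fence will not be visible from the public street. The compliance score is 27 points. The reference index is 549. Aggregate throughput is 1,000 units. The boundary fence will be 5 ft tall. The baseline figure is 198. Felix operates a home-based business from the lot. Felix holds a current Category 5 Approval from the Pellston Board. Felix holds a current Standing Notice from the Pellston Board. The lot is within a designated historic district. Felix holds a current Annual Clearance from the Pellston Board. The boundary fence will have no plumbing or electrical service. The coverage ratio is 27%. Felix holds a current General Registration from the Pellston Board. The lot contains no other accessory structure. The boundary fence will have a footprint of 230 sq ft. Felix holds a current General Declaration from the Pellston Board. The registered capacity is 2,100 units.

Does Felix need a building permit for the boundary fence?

Exception (a) is satisfied on its face — the structure will not be visible from the street; there is no plumbing or electrical service. But applying paragraph (f): (f) applies — the lot is in a historic district. So (a) is unavailable.
All of (b)'s requirements are met (a current General Registration is held; the structure's height is 5 ft, less than the 6 ft limit). But: (g) is engaged — a current General Declaration is held. (h) is not triggered (the baseline figure is 198, not under 157), so (g) stands. So (b) is unavailable.
Exception (c): a current Standing Notice is held; a current Schedule 6 Clearance is held — every condition holds. Under paragraphs (i)–(n): (i) is triggered (the reference index is 549, meeting the 481 threshold), but is itself disapplied by (j): (j) applies — a current Category 5 Approval is held. (k) applies (the coverage ratio is 27%, under the 29% limit), but yields to (l): (l) applies — the compliance score is 27 points, meeting the 26 points threshold. (m) would limit (l) — aggregate throughput is 1,000 units, below the 1,100 units limit — but (n) sets (m) aside: (n) operates against (m): a home-based business operates on the lot. So (c) applies.
Exception (d) requires that the registered capacity is under 1,940 units; but the registered capacity is 2,100 units, not under 1,940 units, so (d) is unavailable.
Exception (e): the lot has no other accessory structure; the setback is at least 3 m on every side — every condition holds. But: (o) operates against (e): a current Annual Clearance is held. Exception (e) does not apply.

No — exception (c) applies; Felix does not need a building permit.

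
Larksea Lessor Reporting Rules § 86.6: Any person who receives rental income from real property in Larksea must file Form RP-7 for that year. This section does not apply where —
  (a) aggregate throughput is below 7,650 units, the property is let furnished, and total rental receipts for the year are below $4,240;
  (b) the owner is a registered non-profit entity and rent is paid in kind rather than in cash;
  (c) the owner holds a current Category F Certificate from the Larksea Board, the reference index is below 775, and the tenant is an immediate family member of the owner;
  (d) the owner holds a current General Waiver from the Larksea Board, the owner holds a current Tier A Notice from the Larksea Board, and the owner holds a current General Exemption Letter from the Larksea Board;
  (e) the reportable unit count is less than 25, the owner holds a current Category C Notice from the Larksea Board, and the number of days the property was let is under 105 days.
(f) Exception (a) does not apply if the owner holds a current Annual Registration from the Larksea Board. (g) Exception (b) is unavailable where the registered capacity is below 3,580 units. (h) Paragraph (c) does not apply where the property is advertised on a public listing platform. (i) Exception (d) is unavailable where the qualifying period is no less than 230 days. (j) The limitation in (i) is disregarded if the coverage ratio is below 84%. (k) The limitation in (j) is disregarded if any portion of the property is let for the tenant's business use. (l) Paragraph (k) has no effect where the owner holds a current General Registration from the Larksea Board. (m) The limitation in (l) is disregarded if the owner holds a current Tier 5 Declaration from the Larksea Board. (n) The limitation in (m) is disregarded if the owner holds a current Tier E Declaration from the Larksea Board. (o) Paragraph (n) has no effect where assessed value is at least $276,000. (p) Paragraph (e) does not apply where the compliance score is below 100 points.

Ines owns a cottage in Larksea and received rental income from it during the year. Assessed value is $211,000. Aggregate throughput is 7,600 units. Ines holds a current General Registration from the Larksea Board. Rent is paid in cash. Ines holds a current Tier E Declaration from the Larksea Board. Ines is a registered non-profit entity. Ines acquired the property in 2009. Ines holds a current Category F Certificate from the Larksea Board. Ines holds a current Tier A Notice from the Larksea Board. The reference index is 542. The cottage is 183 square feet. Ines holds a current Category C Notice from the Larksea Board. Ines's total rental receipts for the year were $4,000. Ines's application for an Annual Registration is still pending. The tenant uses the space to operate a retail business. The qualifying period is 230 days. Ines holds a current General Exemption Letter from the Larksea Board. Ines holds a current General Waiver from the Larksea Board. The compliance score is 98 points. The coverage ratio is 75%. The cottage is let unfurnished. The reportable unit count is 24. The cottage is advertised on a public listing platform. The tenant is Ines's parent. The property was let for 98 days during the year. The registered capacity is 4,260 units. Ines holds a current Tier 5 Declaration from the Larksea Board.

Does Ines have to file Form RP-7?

Exception (a) requires that the property is let furnished; but the property is let unfurnished, so (a) is unavailable.
Exception (b) fails — rent is paid in cash.
Exception (c)'s conditions are all satisfied: a current Category F Certificate is held; the reference index is 542, below the 775 limit; the tenant is an immediate family member. But: (h) operates against (c): the property is publicly advertised. (c) is therefore removed.
All of (d)'s requirements are met (a current General Waiver is held; a current Tier A Notice is held; a current General Exemption Letter is held). Under paragraphs (i)–(o): (i) would limit (d) — the qualifying period is 230 days, meeting the 230 days threshold — but (j) sets (i) aside: (j) is triggered — the coverage ratio is 75%, below the 84% limit. (k) would limit (j) — the space is let for business use — but (l) sets (k) aside: (l) is triggered — a current General Registration is held. (m) is engaged (a current Tier 5 Declaration is held), but is itself disapplied by (n): (n) is triggered — a current Tier E Declaration is held. (o), which would lift (n), is not triggered — assessed value is $211,000, short of $276,000. Exception (d) stands.
Exception (e) is satisfied on its face — the reportable unit count is 24, less than the 25 limit; a current Category C Notice is held; the number of days the property was let is 98 days, under the 105 days limit. Turning to paragraph (p): (p) is triggered — the compliance score is 98 points, below the 100 points limit. So (e) is unavailable.

No — exception (d) applies; Ines is not required to file Form RP-7.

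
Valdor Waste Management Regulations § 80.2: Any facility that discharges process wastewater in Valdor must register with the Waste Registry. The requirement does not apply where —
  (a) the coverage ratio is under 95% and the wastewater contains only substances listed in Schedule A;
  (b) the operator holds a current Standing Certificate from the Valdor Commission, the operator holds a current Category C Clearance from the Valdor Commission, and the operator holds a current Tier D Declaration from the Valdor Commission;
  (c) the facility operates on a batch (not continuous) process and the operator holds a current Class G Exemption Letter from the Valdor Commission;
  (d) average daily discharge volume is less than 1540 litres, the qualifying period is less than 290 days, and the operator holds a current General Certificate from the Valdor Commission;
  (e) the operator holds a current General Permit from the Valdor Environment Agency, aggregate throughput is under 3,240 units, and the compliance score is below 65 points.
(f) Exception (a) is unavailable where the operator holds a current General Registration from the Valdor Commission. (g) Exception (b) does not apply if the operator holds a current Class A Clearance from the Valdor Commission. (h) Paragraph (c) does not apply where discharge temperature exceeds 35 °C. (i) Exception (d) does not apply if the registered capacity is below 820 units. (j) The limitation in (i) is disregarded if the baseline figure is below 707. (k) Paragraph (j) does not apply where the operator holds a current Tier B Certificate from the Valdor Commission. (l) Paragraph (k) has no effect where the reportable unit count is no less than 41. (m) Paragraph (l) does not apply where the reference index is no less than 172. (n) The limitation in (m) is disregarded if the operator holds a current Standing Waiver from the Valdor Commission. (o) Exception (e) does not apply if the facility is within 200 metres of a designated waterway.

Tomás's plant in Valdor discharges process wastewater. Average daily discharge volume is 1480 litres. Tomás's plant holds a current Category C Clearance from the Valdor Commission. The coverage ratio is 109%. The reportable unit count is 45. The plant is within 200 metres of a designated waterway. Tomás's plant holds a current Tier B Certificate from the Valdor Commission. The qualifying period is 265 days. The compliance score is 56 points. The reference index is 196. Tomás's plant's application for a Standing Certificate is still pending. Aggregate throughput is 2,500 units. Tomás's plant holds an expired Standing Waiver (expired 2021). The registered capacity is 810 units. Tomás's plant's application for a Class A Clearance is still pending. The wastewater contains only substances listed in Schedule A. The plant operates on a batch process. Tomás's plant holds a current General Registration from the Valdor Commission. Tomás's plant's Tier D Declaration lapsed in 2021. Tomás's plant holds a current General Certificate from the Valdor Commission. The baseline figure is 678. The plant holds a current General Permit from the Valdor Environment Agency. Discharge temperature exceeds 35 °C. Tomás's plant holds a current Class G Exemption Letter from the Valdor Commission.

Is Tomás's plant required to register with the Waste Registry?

Yes — Tomás's plant must register with the Waste Registry.

Exception (a) does not apply: the coverage ratio is 109%, not under 95%.
Exception (b) does not apply: there is no Standing Certificate in force.
Exception (c): the facility operates on a batch process; a current Class G Exemption Letter is held — every condition holds. But applying paragraph (h): (h) operates against (c): discharge temperature exceeds 35 °C. (c) is therefore removed.
All of (d)'s requirements are met (average daily discharge volume is 1480 litres, less than the 1540 litres limit; the qualifying period is 265 days, less than the 290 days limit; a current General Certificate is held). However, paragraphs (i)–(n) must be considered: (i) applies — the registered capacity is 810 units, below the 820 units limit. (j) would limit (i) — the baseline figure is 678, below the 707 limit — but (k) sets (j) aside: (k) is triggered — a current Tier B Certificate is held. (l) is engaged (the reportable unit count is 45, meeting the 41 threshold), but is itself disapplied by (m): (m) is engaged — the reference index is 196, meeting the 172 threshold. (n) is not triggered (no current Standing Waiver is held), so (m) stands. Exception (d) does not apply.
Exception (e) is satisfied on its face — a current General Permit is held; aggregate throughput is 2,500 units, under the 3,240 units limit; the compliance score is 56 points, below the 65 points limit. However, paragraph (o) must be considered: (o) operates against (e): the plant is within 200 m of a designated waterway. Exception (e) does not apply.
No exception applies. The general rule governs.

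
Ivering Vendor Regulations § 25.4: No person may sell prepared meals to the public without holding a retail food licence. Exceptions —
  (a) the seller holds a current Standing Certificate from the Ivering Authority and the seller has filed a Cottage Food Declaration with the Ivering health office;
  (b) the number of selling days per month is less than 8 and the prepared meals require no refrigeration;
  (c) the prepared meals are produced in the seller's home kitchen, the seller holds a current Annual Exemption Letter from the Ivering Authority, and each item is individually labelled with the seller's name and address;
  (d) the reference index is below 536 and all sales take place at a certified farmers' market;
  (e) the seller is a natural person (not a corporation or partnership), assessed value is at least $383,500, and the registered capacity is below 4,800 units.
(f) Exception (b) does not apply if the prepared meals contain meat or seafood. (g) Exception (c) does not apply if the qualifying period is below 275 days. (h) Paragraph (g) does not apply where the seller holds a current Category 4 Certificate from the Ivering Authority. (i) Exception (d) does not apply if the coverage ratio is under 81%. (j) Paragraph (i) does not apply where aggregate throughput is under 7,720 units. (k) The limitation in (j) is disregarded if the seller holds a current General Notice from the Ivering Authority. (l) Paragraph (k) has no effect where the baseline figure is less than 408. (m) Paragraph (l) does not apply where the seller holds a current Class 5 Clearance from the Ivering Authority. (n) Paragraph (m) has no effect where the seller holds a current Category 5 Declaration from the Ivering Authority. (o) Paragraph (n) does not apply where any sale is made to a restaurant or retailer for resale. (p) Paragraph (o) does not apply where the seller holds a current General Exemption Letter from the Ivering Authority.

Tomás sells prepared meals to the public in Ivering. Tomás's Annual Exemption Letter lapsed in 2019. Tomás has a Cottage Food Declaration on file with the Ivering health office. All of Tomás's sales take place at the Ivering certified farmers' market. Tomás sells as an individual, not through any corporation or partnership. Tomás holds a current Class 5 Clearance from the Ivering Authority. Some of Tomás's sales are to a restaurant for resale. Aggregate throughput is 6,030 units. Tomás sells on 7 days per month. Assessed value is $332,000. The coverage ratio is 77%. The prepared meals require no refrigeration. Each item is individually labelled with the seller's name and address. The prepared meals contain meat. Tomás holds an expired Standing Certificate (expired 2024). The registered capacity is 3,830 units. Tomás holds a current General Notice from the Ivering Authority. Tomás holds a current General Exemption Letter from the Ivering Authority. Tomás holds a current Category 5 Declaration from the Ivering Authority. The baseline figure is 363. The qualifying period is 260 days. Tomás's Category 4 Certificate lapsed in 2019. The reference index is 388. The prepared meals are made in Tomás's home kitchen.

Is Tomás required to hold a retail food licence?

Exception (a) fails — no current Standing Certificate is held.
All of (b)'s requirements are met (the number of selling days per month is 7, less than the 8 limit; the prepared meals are shelf-stable). Turning to paragraph (f): (f) is engaged — the prepared meals contain meat. Exception (b) does not apply.
Exception (c) does not apply: no current Annual Exemption Letter is held.
Exception (d)'s conditions are all satisfied: the reference index is 388, below the 536 limit; all sales are at a certified farmers' market. Applying paragraphs (i)–(p): (i) would limit (d) — the coverage ratio is 77%, under the 81% limit — but (j) sets (i) aside: (j) operates against (i): aggregate throughput is 6,030 units, under the 7,720 units limit. (k) would limit (j) — a current General Notice is held — but (l) sets (k) aside: (l) operates against (k): the baseline figure is 363, less than the 408 limit. (m) would limit (l) — a current Class 5 Clearance is held — but (n) sets (m) aside: (n) is triggered — a current Category 5 Declaration is held. (o) would limit (n) — some sales are to a restaurant for resale — but (p) sets (o) aside: (p) operates against (o): a current General Exemption Letter is held. (d) remains available.
Exception (e) requires that assessed value is at least $383,500; but assessed value is $332,000, short of $383,500, so (e) is unavailable.

No — exception (d) applies; Tomás is not required to hold a retail food licence.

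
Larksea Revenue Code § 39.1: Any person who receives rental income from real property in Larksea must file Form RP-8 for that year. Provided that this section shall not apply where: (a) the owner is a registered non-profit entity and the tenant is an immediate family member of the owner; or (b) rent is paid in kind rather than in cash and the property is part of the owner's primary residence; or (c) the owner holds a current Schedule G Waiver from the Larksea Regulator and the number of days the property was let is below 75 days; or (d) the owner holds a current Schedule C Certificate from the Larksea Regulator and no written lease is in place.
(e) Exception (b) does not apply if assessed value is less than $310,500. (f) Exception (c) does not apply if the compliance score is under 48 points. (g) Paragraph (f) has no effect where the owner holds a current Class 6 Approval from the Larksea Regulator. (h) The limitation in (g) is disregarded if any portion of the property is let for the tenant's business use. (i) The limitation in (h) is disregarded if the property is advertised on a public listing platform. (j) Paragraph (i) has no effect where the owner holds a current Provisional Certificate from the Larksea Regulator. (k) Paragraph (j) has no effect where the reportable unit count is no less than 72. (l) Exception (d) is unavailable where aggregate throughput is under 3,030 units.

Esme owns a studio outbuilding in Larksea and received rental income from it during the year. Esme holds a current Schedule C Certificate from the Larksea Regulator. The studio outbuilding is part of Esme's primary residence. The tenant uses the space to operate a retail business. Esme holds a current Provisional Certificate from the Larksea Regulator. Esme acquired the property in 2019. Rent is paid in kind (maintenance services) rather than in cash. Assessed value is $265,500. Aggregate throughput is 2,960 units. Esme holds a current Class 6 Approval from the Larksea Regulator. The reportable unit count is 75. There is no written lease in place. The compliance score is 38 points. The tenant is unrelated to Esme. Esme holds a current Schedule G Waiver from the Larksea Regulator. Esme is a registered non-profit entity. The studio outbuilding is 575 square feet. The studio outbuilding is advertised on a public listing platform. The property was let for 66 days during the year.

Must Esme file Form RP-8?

No — exception (c) applies; Esme is not required to file Form RP-8.

Exception (a) does not apply: the tenant is unrelated to the owner.
Exception (b)'s conditions are all satisfied: rent is paid in kind; the studio outbuilding is part of the primary residence. But applying paragraph (e): (e) is engaged — assessed value is $265,500, less than the $310,500 limit. So (b) is unavailable.
Exception (c) is satisfied on its face — a current Schedule G Waiver is held; the number of days the property was let is 66 days, below the 75 days limit. Applying paragraphs (f)–(k): (f) would limit (c) — the compliance score is 38 points, under the 48 points limit — but (g) sets (f) aside: (g) operates against (f): a current Class 6 Approval is held. (h) would limit (g) — the space is let for business use — but (i) sets (h) aside: (i) operates — the property is publicly advertised. (j) is triggered (a current Provisional Certificate is held), but is displaced by (k): (k) operates against (j): the reportable unit count is 75, meeting the 72 threshold. (c) remains available.
Exception (d): a current Schedule C Certificate is held; there is no written lease — every condition holds. But: (l) operates against (d): aggregate throughput is 2,960 units, under the 3,030 units limit. Exception (d) does not apply.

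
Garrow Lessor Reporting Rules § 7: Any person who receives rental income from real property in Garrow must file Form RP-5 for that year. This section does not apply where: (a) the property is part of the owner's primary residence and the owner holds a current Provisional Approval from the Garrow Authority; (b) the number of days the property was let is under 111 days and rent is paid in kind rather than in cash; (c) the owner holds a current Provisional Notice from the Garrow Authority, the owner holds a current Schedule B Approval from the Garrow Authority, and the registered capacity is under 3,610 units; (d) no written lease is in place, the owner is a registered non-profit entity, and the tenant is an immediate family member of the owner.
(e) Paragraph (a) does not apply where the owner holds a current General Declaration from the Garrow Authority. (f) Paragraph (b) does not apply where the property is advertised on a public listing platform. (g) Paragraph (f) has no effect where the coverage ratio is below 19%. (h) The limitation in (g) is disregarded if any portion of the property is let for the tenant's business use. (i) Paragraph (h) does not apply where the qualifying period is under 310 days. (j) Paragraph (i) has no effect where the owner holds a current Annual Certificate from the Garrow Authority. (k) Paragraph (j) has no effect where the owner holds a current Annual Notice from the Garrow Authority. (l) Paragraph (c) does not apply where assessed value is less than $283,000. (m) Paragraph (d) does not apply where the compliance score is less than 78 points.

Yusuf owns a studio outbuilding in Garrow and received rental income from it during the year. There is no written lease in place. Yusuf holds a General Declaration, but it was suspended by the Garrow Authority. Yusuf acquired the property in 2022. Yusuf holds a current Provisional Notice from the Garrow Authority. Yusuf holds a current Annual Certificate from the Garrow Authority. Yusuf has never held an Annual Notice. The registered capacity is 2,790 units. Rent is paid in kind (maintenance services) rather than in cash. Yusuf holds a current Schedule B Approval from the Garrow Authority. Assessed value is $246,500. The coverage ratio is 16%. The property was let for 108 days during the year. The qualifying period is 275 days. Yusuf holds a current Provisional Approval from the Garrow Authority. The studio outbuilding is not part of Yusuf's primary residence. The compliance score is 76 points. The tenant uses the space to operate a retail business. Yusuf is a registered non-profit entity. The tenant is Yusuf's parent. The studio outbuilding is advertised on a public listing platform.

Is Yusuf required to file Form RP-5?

Exception (a) requires that the property is part of the owner's primary residence; but the studio outbuilding is not part of the primary residence, so (a) is unavailable.
Exception (b)'s conditions are all satisfied: the number of days the property was let is 108 days, under the 111 days limit; rent is paid in kind. But: (f) operates against (b): the property is publicly advertised. (g) would limit (f) — the coverage ratio is 16%, below the 19% limit — but (h) sets (g) aside: (h) operates against (g): the space is let for business use. (i) is engaged (the qualifying period is 275 days, under the 310 days limit), but yields to (j): (j) is engaged — a current Annual Certificate is held. (k), which would lift (j), does not operate here — the Annual Notice is not current. Exception (b) does not apply.
Exception (c) is satisfied on its face — a current Provisional Notice is held; a current Schedule B Approval is held; the registered capacity is 2,790 units, under the 3,610 units limit. Turning to paragraph (l): (l) is engaged — assessed value is $246,500, less than the $283,000 limit. Exception (c) does not apply.
Exception (d) is satisfied on its face — there is no written lease; Yusuf is a registered non-profit; the tenant is an immediate family member. Turning to paragraph (m): (m) is triggered — the compliance score is 76 points, less than the 78 points limit. (d) is therefore removed.
No exception is made out. Yusuf falls within the general rule.

Yes — Yusuf must file Form RP-5.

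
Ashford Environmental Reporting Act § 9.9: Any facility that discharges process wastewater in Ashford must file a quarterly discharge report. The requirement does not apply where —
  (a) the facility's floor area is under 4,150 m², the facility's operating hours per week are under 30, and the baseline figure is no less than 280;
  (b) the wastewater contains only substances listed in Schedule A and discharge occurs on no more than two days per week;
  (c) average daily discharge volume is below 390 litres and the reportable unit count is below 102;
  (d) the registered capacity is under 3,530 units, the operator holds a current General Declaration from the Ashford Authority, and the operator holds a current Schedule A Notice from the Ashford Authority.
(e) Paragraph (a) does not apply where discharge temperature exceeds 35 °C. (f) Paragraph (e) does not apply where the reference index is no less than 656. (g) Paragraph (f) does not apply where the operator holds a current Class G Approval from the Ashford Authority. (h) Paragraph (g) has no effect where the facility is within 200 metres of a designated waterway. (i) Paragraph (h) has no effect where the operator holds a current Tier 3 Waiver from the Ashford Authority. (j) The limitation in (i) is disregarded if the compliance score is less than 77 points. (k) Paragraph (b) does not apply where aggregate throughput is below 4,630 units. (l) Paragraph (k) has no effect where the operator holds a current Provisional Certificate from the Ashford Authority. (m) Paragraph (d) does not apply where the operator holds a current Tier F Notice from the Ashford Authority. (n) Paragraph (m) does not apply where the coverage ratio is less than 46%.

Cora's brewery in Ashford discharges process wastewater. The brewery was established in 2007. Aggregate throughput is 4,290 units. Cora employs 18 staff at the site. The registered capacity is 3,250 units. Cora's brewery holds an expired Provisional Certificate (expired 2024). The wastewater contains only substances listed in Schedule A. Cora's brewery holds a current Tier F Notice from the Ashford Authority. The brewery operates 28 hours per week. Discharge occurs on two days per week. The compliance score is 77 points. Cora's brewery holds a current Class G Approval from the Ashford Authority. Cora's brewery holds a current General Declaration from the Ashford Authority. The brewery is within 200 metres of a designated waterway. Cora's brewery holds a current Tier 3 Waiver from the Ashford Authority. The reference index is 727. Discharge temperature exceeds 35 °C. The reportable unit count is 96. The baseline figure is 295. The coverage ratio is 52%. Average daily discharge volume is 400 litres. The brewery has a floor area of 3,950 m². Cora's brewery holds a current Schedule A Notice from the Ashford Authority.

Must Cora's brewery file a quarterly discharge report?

Yes — Cora's brewery must file a quarterly discharge report.

All of (a)'s requirements are met (the facility's floor area is 3,950 m², under the 4,150 m² limit; the facility's operating hours per week are 28, under the 30 limit; the baseline figure is 295, meeting the 280 threshold). However, paragraphs (e)–(j) must be considered: (e) operates against (a): discharge temperature exceeds 35 °C. (f) applies (the reference index is 727, meeting the 656 threshold), but yields to (g): (g) operates against (f): a current Class G Approval is held. (h) would limit (g) — the brewery is within 200 m of a designated waterway — but (i) sets (h) aside: (i) operates against (h): a current Tier 3 Waiver is held. (j), which would lift (i), is not triggered — the compliance score is 77 points, not less than 77 points. So (a) is unavailable.
All of (b)'s requirements are met (the wastewater is Schedule-A-only; discharge occurs on no more than two days per week). However, paragraphs (k)–(l) must be considered: (k) operates against (b): aggregate throughput is 4,290 units, below the 4,630 units limit. (l), which would lift (k), is not triggered — no current Provisional Certificate is held. So (b) is unavailable.
Exception (c) does not apply: average daily discharge volume is 400 litres, not below 390 litres.
Exception (d): the registered capacity is 3,250 units, under the 3,530 units limit; a current General Declaration is held; a current Schedule A Notice is held — every condition holds. But applying paragraphs (m)–(n): (m) applies — a current Tier F Notice is held. (n) does not operate here (the coverage ratio is 52%, not less than 46%), so (m) stands. So (d) is unavailable.
Every exception is unavailable, so the rule governs.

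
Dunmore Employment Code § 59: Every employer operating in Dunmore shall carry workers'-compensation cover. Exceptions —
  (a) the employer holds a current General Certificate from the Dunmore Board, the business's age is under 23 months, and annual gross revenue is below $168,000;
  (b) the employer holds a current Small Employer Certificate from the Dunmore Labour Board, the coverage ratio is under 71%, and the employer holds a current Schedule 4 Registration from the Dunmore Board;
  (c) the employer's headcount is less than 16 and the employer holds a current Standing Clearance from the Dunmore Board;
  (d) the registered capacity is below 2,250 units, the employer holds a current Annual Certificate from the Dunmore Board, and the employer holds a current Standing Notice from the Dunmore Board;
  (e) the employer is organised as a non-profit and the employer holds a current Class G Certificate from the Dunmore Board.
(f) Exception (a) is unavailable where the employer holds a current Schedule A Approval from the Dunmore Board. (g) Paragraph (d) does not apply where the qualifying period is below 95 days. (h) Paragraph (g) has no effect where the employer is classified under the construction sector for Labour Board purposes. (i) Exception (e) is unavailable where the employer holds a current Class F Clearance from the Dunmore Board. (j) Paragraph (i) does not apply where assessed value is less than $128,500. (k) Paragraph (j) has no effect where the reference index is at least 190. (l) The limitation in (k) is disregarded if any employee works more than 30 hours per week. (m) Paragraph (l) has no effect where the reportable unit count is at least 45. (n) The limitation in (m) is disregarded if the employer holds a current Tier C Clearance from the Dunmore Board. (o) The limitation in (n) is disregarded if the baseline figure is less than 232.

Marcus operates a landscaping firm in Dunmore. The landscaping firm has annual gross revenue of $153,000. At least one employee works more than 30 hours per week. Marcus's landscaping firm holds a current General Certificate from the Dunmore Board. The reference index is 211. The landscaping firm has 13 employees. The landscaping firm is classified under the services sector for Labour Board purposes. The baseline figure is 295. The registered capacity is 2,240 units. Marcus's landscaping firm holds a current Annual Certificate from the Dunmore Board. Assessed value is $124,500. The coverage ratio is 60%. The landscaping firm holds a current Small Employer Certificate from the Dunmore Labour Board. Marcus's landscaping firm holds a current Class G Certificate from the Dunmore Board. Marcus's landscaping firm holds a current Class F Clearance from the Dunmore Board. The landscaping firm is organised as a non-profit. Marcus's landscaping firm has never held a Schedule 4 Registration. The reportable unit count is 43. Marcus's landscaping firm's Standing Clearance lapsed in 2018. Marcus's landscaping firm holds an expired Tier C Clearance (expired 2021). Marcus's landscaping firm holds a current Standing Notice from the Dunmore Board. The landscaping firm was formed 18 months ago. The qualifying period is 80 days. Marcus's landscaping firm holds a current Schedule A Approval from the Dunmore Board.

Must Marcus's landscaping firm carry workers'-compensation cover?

No — exception (e) applies; Marcus's landscaping firm is not required to carry workers'-compensation cover.

Exception (a) is satisfied on its face — a current General Certificate is held; the business's age is 18 months, under the 23 months limit; annual gross revenue is $153,000, below the $168,000 limit. But applying paragraph (f): (f) operates — a current Schedule A Approval is held. (a) is therefore removed.
Exception (b) does not apply: no current Schedule 4 Registration is held.
Exception (c) requires that the employer holds a current Standing Clearance from the Dunmore Board; but the Standing Clearance is not current, so (c) is unavailable.
All of (d)'s requirements are met (the registered capacity is 2,240 units, below the 2,250 units limit; a current Annual Certificate is held; a current Standing Notice is held). But applying paragraphs (g)–(h): (g) is engaged — the qualifying period is 80 days, below the 95 days limit. (h), which would lift (g), does not operate here — the landscaping firm is classified under the services sector. Exception (d) does not apply.
Exception (e): the employer is a non-profit; a current Class G Certificate is held — every condition holds. Applying paragraphs (i)–(o): (i) would limit (e) — a current Class F Clearance is held — but (j) sets (i) aside: (j) operates against (i): assessed value is $124,500, less than the $128,500 limit. (k) operates (the reference index is 211, meeting the 190 threshold), but is overridden by (l): (l) is triggered — at least one employee exceeds 30 hours/week. (m) is not engaged (the reportable unit count is 43, short of 45), so (l) stands. (e) remains available.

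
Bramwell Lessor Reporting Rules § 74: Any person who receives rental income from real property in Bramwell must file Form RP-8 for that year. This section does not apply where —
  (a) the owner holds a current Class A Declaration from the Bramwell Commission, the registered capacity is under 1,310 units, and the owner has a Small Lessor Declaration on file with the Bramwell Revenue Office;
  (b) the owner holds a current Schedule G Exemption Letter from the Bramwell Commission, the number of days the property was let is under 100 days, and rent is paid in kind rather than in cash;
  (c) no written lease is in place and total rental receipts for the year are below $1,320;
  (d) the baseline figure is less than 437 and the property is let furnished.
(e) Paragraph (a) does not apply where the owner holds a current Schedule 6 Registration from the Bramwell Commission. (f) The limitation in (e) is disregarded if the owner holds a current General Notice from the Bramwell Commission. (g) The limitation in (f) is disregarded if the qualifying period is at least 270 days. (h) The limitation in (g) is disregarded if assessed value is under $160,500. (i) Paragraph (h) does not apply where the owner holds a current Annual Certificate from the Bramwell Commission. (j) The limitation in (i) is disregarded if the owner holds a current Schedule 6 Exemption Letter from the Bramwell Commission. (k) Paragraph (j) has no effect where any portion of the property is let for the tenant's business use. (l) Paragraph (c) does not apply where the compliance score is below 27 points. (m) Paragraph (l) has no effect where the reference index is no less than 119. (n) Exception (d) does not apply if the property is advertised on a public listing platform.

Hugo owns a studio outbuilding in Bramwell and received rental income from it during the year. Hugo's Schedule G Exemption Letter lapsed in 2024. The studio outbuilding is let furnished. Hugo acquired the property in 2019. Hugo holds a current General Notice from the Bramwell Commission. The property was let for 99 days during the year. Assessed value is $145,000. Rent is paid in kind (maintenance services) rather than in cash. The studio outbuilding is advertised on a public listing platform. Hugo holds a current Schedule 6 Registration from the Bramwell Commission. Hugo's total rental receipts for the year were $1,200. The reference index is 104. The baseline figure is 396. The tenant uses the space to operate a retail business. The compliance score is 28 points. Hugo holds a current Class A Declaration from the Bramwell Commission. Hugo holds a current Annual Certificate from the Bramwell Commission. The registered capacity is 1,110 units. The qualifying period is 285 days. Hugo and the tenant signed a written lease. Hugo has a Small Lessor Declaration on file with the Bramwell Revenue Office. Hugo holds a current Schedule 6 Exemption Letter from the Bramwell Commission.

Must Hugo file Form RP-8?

Yes — Hugo must file Form RP-8.

Exception (a) is satisfied on its face — a current Class A Declaration is held; the registered capacity is 1,110 units, under the 1,310 units limit; a Small Lessor Declaration is on file. Turning to paragraphs (e)–(k): (e) operates against (a): a current Schedule 6 Registration is held. (f) applies (a current General Notice is held), but yields to (g): (g) is triggered — the qualifying period is 285 days, meeting the 270 days threshold. (h) is engaged (assessed value is $145,000, under the $160,500 limit), but is set aside by (i): (i) applies — a current Annual Certificate is held. (j) is triggered (a current Schedule 6 Exemption Letter is held), but is displaced by (k): (k) operates against (j): the space is let for business use. Exception (a) does not apply.
Exception (b) fails — there is no Schedule G Exemption Letter in force.
Exception (c) requires that no written lease is in place; but a written lease is in place, so (c) is unavailable.
Exception (d)'s conditions are all satisfied: the baseline figure is 396, less than the 437 limit; the property is let furnished. But applying paragraph (n): (n) operates against (d): the property is publicly advertised. (d) is therefore removed.
None of the exceptions is available; § 74 applies in full.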